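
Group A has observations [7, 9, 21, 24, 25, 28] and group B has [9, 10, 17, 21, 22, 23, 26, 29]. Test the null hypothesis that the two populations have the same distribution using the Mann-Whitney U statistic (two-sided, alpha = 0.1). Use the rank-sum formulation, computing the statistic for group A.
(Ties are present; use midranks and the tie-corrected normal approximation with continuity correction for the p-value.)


Step 1: Combine and sort all 14 observations; assign midranks.
sorted (value, group): (7,X), (9,X), (9,Y), (10,Y), (17,Y), (21,X), (21,Y), (22,Y), (23,Y), (24,X), (25,X), (26,Y), (28,X), (29,Y)
ranks: 7->1, 9->2.5, 9->2.5, 10->4, 17->5, 21->6.5, 21->6.5, 22->8, 23->9, 24->10, 25->11, 26->12, 28->13, 29->14
Step 2: Rank sum for X: R1 = 1 + 2.5 + 6.5 + 10 + 11 + 13 = 44.
Step 3: U_X = R1 - n1(n1+1)/2 = 44 - 6*7/2 = 44 - 21 = 23.
       U_Y = n1*n2 - U_X = 48 - 23 = 25.
Step 4: Ties are present, so use the tie-corrected normal approximation (with continuity correction) for the p-value.
Step 5: p-value = 0.948419; compare to alpha = 0.1. fail to reject H0.

U_X = 23, p = 0.948419, fail to reject H0 at alpha = 0.1.


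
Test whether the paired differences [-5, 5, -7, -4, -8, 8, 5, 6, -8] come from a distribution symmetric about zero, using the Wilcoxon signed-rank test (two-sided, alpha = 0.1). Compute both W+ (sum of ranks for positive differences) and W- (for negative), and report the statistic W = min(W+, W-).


Step 1: Drop any zero differences (none here) and take |d_i|.
|d| = [5, 5, 7, 4, 8, 8, 5, 6, 8]
Step 2: Midrank |d_i| (ties get averaged ranks).
ranks: |5|->3, |5|->3, |7|->6, |4|->1, |8|->8, |8|->8, |5|->3, |6|->5, |8|->8
Step 3: Attach original signs; sum ranks with positive sign and with negative sign.
W+ = 3 + 8 + 3 + 5 = 19
W- = 3 + 6 + 1 + 8 + 8 = 26
(Check: W+ + W- = 45 should equal n(n+1)/2 = 45.)
Step 4: Test statistic W = min(W+, W-) = 19.
Step 5: Ties in |d|, so use the tie-corrected normal approximation.
        E[W] = n(n+1)/4 = 9*10/4 = 22.5.
        Tie groups: |d|=5 (t=3), |d|=8 (t=3); sum(t^3 - t) = 48.
        Var[W] = n(n+1)(2n+1)/24 - sum(t^3-t)/48 = 1710/24 - 48/48 = 70.25.
        z = (W - E[W]) / sqrt(Var[W]) = (19 - 22.5) / 8.3815 = -0.4176.
        Two-sided p = 2*Phi(z) = 0.676251.
Step 6: alpha = 0.1. fail to reject H0.

W+ = 19, W- = 26, W = min = 19, p = 0.676251, fail to reject H0.


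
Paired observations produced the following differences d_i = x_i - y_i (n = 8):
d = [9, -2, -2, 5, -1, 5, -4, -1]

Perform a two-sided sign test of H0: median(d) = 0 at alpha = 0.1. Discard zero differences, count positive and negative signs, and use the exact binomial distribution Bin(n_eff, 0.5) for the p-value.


Step 1: Discard zero differences. Original n = 8; n_eff = number of nonzero differences = 8.
Nonzero differences (with sign): +9, -2, -2, +5, -1, +5, -4, -1
Step 2: Count signs: positive = 3, negative = 5.
Step 3: Under H0: P(positive) = 0.5, so the number of positives S ~ Bin(8, 0.5).
Step 4: Two-sided exact p-value = sum of Bin(8,0.5) probabilities at or below the observed probability = 0.726562.
Step 5: alpha = 0.1. fail to reject H0.

n_eff = 8, pos = 3, neg = 5, p = 0.726562, fail to reject H0.


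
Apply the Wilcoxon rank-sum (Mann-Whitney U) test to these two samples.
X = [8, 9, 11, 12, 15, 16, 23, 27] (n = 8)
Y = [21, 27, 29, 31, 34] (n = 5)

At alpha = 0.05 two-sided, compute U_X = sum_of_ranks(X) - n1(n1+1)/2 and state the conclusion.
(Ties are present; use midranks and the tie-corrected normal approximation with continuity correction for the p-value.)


Step 1: Combine and sort all 13 observations; assign midranks.
sorted (value, group): (8,X), (9,X), (11,X), (12,X), (15,X), (16,X), (21,Y), (23,X), (27,X), (27,Y), (29,Y), (31,Y), (34,Y)
ranks: 8->1, 9->2, 11->3, 12->4, 15->5, 16->6, 21->7, 23->8, 27->9.5, 27->9.5, 29->11, 31->12, 34->13
Step 2: Rank sum for X: R1 = 1 + 2 + 3 + 4 + 5 + 6 + 8 + 9.5 = 38.5.
Step 3: U_X = R1 - n1(n1+1)/2 = 38.5 - 8*9/2 = 38.5 - 36 = 2.5.
       U_Y = n1*n2 - U_X = 40 - 2.5 = 37.5.
Step 4: Ties are present, so use the tie-corrected normal approximation (with continuity correction) for the p-value.
Step 5: p-value = 0.012704; compare to alpha = 0.05. reject H0.

U_X = 2.5, p = 0.012704, reject H0 at alpha = 0.05.


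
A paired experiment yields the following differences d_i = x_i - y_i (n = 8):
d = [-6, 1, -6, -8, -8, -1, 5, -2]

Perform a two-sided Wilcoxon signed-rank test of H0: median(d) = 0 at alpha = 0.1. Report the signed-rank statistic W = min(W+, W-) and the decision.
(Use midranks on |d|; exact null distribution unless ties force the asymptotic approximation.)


Step 1: Drop any zero differences (none here) and take |d_i|.
|d| = [6, 1, 6, 8, 8, 1, 5, 2]
Step 2: Midrank |d_i| (ties get averaged ranks).
ranks: |6|->5.5, |1|->1.5, |6|->5.5, |8|->7.5, |8|->7.5, |1|->1.5, |5|->4, |2|->3
Step 3: Attach original signs; sum ranks with positive sign and with negative sign.
W+ = 1.5 + 4 = 5.5
W- = 5.5 + 5.5 + 7.5 + 7.5 + 1.5 + 3 = 30.5
(Check: W+ + W- = 36 should equal n(n+1)/2 = 36.)
Step 4: Test statistic W = min(W+, W-) = 5.5.
Step 5: Ties in |d|, so use the tie-corrected normal approximation.
        E[W] = n(n+1)/4 = 8*9/4 = 18.
        Tie groups: |d|=1 (t=2), |d|=6 (t=2), |d|=8 (t=2); sum(t^3 - t) = 18.
        Var[W] = n(n+1)(2n+1)/24 - sum(t^3-t)/48 = 1224/24 - 18/48 = 50.625.
        z = (W - E[W]) / sqrt(Var[W]) = (5.5 - 18) / 7.1151 = -1.7568.
        Two-sided p = 2*Phi(z) = 0.078948.
Step 6: alpha = 0.1. reject H0.

W+ = 5.5, W- = 30.5, W = min = 5.5, p = 0.078948, reject H0.


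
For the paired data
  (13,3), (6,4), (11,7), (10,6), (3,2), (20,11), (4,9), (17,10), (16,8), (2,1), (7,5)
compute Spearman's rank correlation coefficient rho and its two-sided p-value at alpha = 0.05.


Step 1: Rank x and y separately (midranks; no ties here).
rank(x): 13->8, 6->4, 11->7, 10->6, 3->2, 20->11, 4->3, 17->10, 16->9, 2->1, 7->5
rank(y): 3->3, 4->4, 7->7, 6->6, 2->2, 11->11, 9->9, 10->10, 8->8, 1->1, 5->5
Step 2: d_i = R_x(i) - R_y(i); compute d_i^2.
  (8-3)^2=25, (4-4)^2=0, (7-7)^2=0, (6-6)^2=0, (2-2)^2=0, (11-11)^2=0, (3-9)^2=36, (10-10)^2=0, (9-8)^2=1, (1-1)^2=0, (5-5)^2=0
sum(d^2) = 62.
Step 3: rho = 1 - 6*62 / (11*(11^2 - 1)) = 1 - 372/1320 = 0.718182.
Step 4: Under H0, t = rho * sqrt((n-2)/(1-rho^2)) = 3.0963 ~ t(9).
Step 5: Two-sided p-value from the t-distribution with 9 df = 0.012800.
Step 6: alpha = 0.05. reject H0.

rho = 0.7182, p = 0.012800, reject H0 at alpha = 0.05.


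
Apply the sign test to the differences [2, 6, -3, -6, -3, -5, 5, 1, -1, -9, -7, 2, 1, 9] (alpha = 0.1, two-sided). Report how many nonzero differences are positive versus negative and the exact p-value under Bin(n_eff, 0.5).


Step 1: Discard zero differences. Original n = 14; n_eff = number of nonzero differences = 14.
Nonzero differences (with sign): +2, +6, -3, -6, -3, -5, +5, +1, -1, -9, -7, +2, +1, +9
Step 2: Count signs: positive = 7, negative = 7.
Step 3: Under H0: P(positive) = 0.5, so the number of positives S ~ Bin(14, 0.5).
Step 4: Two-sided exact p-value = sum of Bin(14,0.5) probabilities at or below the observed probability = 1.000000.
Step 5: alpha = 0.1. fail to reject H0.

n_eff = 14, pos = 7, neg = 7, p = 1.000000, fail to reject H0.


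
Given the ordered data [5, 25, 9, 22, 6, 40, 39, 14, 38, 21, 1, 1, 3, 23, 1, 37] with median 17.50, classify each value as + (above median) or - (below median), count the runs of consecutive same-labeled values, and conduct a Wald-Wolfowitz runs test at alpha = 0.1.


Step 1: Compute median = 17.50; label A = above, B = below.
Labels in order: BABABAABAABBBABA  (n_A = 8, n_B = 8)
Step 2: Count runs R = 12.
Step 3: Under H0 (random ordering), E[R] = 2*n_A*n_B/(n_A+n_B) + 1 = 2*8*8/16 + 1 = 9.0000.
        Var[R] = 2*n_A*n_B*(2*n_A*n_B - n_A - n_B) / ((n_A+n_B)^2 * (n_A+n_B-1)) = 14336/3840 = 3.7333.
        SD[R] = 1.9322.
Step 4: Continuity-corrected z = (R - 0.5 - E[R]) / SD[R] = (12 - 0.5 - 9.0000) / 1.9322 = 1.2939.
Step 5: Two-sided p-value via normal approximation = 2*(1 - Phi(|z|)) = 0.195709.
Step 6: alpha = 0.1. fail to reject H0.

R = 12, z = 1.2939, p = 0.195709, fail to reject H0.


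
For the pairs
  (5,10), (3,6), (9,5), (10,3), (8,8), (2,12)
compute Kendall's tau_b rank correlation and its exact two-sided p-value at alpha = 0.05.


Step 1: Enumerate the 15 unordered pairs (i,j) with i<j and classify each by sign(x_j-x_i) * sign(y_j-y_i).
  (1,2):dx=-2,dy=-4->C; (1,3):dx=+4,dy=-5->D; (1,4):dx=+5,dy=-7->D; (1,5):dx=+3,dy=-2->D
  (1,6):dx=-3,dy=+2->D; (2,3):dx=+6,dy=-1->D; (2,4):dx=+7,dy=-3->D; (2,5):dx=+5,dy=+2->C
  (2,6):dx=-1,dy=+6->D; (3,4):dx=+1,dy=-2->D; (3,5):dx=-1,dy=+3->D; (3,6):dx=-7,dy=+7->D
  (4,5):dx=-2,dy=+5->D; (4,6):dx=-8,dy=+9->D; (5,6):dx=-6,dy=+4->D
Step 2: C = 2, D = 13, total pairs = 15.
Step 3: tau = (C - D)/(n(n-1)/2) = (2 - 13)/15 = -0.733333.
Step 4: Exact two-sided p-value (enumerate n! = 720 permutations of y under H0): p = 0.055556.
Step 5: alpha = 0.05. fail to reject H0.

tau_b = -0.7333 (C=2, D=13), p = 0.055556, fail to reject H0.


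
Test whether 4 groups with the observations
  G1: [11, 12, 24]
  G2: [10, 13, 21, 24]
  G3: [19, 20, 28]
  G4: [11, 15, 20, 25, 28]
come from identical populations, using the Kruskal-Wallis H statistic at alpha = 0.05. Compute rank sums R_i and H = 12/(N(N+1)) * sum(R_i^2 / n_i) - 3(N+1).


Step 1: Combine all N = 15 observations and assign midranks.
sorted (value, group, rank): (10,G2,1), (11,G1,2.5), (11,G4,2.5), (12,G1,4), (13,G2,5), (15,G4,6), (19,G3,7), (20,G3,8.5), (20,G4,8.5), (21,G2,10), (24,G1,11.5), (24,G2,11.5), (25,G4,13), (28,G3,14.5), (28,G4,14.5)
Step 2: Sum ranks within each group.
R_1 = 18 (n_1 = 3)
R_2 = 27.5 (n_2 = 4)
R_3 = 30 (n_3 = 3)
R_4 = 44.5 (n_4 = 5)
Step 3: H = 12/(N(N+1)) * sum(R_i^2/n_i) - 3(N+1)
     = 12/(15*16) * (18^2/3 + 27.5^2/4 + 30^2/3 + 44.5^2/5) - 3*16
     = 0.050000 * 993.112 - 48
     = 1.655625.
Step 4: Ties present; correction factor C = 1 - 24/(15^3 - 15) = 0.992857. Corrected H = 1.655625 / 0.992857 = 1.667536.
Step 5: Under H0, H ~ chi^2(3); p-value = 0.644175.
Step 6: alpha = 0.05. fail to reject H0.

H = 1.6675, df = 3, p = 0.644175, fail to reject H0.


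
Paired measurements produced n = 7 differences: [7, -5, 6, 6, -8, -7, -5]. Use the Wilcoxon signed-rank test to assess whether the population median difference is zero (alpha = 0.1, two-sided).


Step 1: Drop any zero differences (none here) and take |d_i|.
|d| = [7, 5, 6, 6, 8, 7, 5]
Step 2: Midrank |d_i| (ties get averaged ranks).
ranks: |7|->5.5, |5|->1.5, |6|->3.5, |6|->3.5, |8|->7, |7|->5.5, |5|->1.5
Step 3: Attach original signs; sum ranks with positive sign and with negative sign.
W+ = 5.5 + 3.5 + 3.5 = 12.5
W- = 1.5 + 7 + 5.5 + 1.5 = 15.5
(Check: W+ + W- = 28 should equal n(n+1)/2 = 28.)
Step 4: Test statistic W = min(W+, W-) = 12.5.
Step 5: Ties in |d|, so use the tie-corrected normal approximation.
        E[W] = n(n+1)/4 = 7*8/4 = 14.
        Tie groups: |d|=5 (t=2), |d|=6 (t=2), |d|=7 (t=2); sum(t^3 - t) = 18.
        Var[W] = n(n+1)(2n+1)/24 - sum(t^3-t)/48 = 840/24 - 18/48 = 34.625.
        z = (W - E[W]) / sqrt(Var[W]) = (12.5 - 14) / 5.8843 = -0.2549.
        Two-sided p = 2*Phi(z) = 0.798788.
Step 6: alpha = 0.1. fail to reject H0.

W+ = 12.5, W- = 15.5, W = min = 12.5, p = 0.798788, fail to reject H0.


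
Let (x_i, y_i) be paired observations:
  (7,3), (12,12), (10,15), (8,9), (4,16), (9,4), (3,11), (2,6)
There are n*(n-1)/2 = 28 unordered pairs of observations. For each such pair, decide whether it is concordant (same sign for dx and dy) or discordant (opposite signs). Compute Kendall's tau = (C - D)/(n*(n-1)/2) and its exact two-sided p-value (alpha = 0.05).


Step 1: Enumerate the 28 unordered pairs (i,j) with i<j and classify each by sign(x_j-x_i) * sign(y_j-y_i).
  (1,2):dx=+5,dy=+9->C; (1,3):dx=+3,dy=+12->C; (1,4):dx=+1,dy=+6->C; (1,5):dx=-3,dy=+13->D
  (1,6):dx=+2,dy=+1->C; (1,7):dx=-4,dy=+8->D; (1,8):dx=-5,dy=+3->D; (2,3):dx=-2,dy=+3->D
  (2,4):dx=-4,dy=-3->C; (2,5):dx=-8,dy=+4->D; (2,6):dx=-3,dy=-8->C; (2,7):dx=-9,dy=-1->C
  (2,8):dx=-10,dy=-6->C; (3,4):dx=-2,dy=-6->C; (3,5):dx=-6,dy=+1->D; (3,6):dx=-1,dy=-11->C
  (3,7):dx=-7,dy=-4->C; (3,8):dx=-8,dy=-9->C; (4,5):dx=-4,dy=+7->D; (4,6):dx=+1,dy=-5->D
  (4,7):dx=-5,dy=+2->D; (4,8):dx=-6,dy=-3->C; (5,6):dx=+5,dy=-12->D; (5,7):dx=-1,dy=-5->C
  (5,8):dx=-2,dy=-10->C; (6,7):dx=-6,dy=+7->D; (6,8):dx=-7,dy=+2->D; (7,8):dx=-1,dy=-5->C
Step 2: C = 16, D = 12, total pairs = 28.
Step 3: tau = (C - D)/(n(n-1)/2) = (16 - 12)/28 = 0.142857.
Step 4: Exact two-sided p-value (enumerate n! = 40320 permutations of y under H0): p = 0.719544.
Step 5: alpha = 0.05. fail to reject H0.

tau_b = 0.1429 (C=16, D=12), p = 0.719544, fail to reject H0.


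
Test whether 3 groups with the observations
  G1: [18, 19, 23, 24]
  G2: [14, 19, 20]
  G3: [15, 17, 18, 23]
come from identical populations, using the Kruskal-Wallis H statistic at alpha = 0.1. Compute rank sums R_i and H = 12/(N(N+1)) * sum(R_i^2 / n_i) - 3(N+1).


Step 1: Combine all N = 11 observations and assign midranks.
sorted (value, group, rank): (14,G2,1), (15,G3,2), (17,G3,3), (18,G1,4.5), (18,G3,4.5), (19,G1,6.5), (19,G2,6.5), (20,G2,8), (23,G1,9.5), (23,G3,9.5), (24,G1,11)
Step 2: Sum ranks within each group.
R_1 = 31.5 (n_1 = 4)
R_2 = 15.5 (n_2 = 3)
R_3 = 19 (n_3 = 4)
Step 3: H = 12/(N(N+1)) * sum(R_i^2/n_i) - 3(N+1)
     = 12/(11*12) * (31.5^2/4 + 15.5^2/3 + 19^2/4) - 3*12
     = 0.090909 * 418.396 - 36
     = 2.035985.
Step 4: Ties present; correction factor C = 1 - 18/(11^3 - 11) = 0.986364. Corrected H = 2.035985 / 0.986364 = 2.064132.
Step 5: Under H0, H ~ chi^2(2); p-value = 0.356270.
Step 6: alpha = 0.1. fail to reject H0.

H = 2.0641, df = 2, p = 0.356270, fail to reject H0.


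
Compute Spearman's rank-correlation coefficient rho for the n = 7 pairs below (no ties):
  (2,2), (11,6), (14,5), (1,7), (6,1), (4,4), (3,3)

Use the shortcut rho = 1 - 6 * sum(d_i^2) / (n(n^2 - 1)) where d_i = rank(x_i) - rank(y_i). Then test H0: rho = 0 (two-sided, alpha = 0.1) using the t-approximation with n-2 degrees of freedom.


Step 1: Rank x and y separately (midranks; no ties here).
rank(x): 2->2, 11->6, 14->7, 1->1, 6->5, 4->4, 3->3
rank(y): 2->2, 6->6, 5->5, 7->7, 1->1, 4->4, 3->3
Step 2: d_i = R_x(i) - R_y(i); compute d_i^2.
  (2-2)^2=0, (6-6)^2=0, (7-5)^2=4, (1-7)^2=36, (5-1)^2=16, (4-4)^2=0, (3-3)^2=0
sum(d^2) = 56.
Step 3: rho = 1 - 6*56 / (7*(7^2 - 1)) = 1 - 336/336 = 0.000000.
Step 4: Under H0, t = rho * sqrt((n-2)/(1-rho^2)) = 0.0000 ~ t(5).
Step 5: Two-sided p-value from the t-distribution with 5 df = 1.000000.
Step 6: alpha = 0.1. fail to reject H0.

rho = 0.0000, p = 1.000000, fail to reject H0 at alpha = 0.1.


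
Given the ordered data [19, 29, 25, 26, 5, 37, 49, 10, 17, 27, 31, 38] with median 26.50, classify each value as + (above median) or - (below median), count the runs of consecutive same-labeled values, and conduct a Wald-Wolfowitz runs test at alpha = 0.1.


Step 1: Compute median = 26.50; label A = above, B = below.
Labels in order: BABBBAABBAAA  (n_A = 6, n_B = 6)
Step 2: Count runs R = 6.
Step 3: Under H0 (random ordering), E[R] = 2*n_A*n_B/(n_A+n_B) + 1 = 2*6*6/12 + 1 = 7.0000.
        Var[R] = 2*n_A*n_B*(2*n_A*n_B - n_A - n_B) / ((n_A+n_B)^2 * (n_A+n_B-1)) = 4320/1584 = 2.7273.
        SD[R] = 1.6514.
Step 4: Continuity-corrected z = (R + 0.5 - E[R]) / SD[R] = (6 + 0.5 - 7.0000) / 1.6514 = -0.3028.
Step 5: Two-sided p-value via normal approximation = 2*(1 - Phi(|z|)) = 0.762069.
Step 6: alpha = 0.1. fail to reject H0.

R = 6, z = -0.3028, p = 0.762069, fail to reject H0.


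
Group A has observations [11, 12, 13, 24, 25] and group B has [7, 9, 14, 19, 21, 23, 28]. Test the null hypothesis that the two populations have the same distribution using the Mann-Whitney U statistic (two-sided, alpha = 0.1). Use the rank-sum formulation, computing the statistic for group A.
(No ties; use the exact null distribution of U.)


Step 1: Combine and sort all 12 observations; assign midranks.
sorted (value, group): (7,Y), (9,Y), (11,X), (12,X), (13,X), (14,Y), (19,Y), (21,Y), (23,Y), (24,X), (25,X), (28,Y)
ranks: 7->1, 9->2, 11->3, 12->4, 13->5, 14->6, 19->7, 21->8, 23->9, 24->10, 25->11, 28->12
Step 2: Rank sum for X: R1 = 3 + 4 + 5 + 10 + 11 = 33.
Step 3: U_X = R1 - n1(n1+1)/2 = 33 - 5*6/2 = 33 - 15 = 18.
       U_Y = n1*n2 - U_X = 35 - 18 = 17.
Step 4: No ties, so the exact null distribution of U (based on enumerating the C(12,5) = 792 equally likely rank assignments) gives the two-sided p-value.
Step 5: p-value = 1.000000; compare to alpha = 0.1. fail to reject H0.

U_X = 18, p = 1.000000, fail to reject H0 at alpha = 0.1.


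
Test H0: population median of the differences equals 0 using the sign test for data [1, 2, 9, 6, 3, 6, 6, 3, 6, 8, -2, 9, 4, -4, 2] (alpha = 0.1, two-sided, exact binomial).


Step 1: Discard zero differences. Original n = 15; n_eff = number of nonzero differences = 15.
Nonzero differences (with sign): +1, +2, +9, +6, +3, +6, +6, +3, +6, +8, -2, +9, +4, -4, +2
Step 2: Count signs: positive = 13, negative = 2.
Step 3: Under H0: P(positive) = 0.5, so the number of positives S ~ Bin(15, 0.5).
Step 4: Two-sided exact p-value = sum of Bin(15,0.5) probabilities at or below the observed probability = 0.007385.
Step 5: alpha = 0.1. reject H0.

n_eff = 15, pos = 13, neg = 2, p = 0.007385, reject H0.


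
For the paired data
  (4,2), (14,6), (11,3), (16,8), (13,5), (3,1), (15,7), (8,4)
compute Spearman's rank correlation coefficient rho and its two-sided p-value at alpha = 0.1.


Step 1: Rank x and y separately (midranks; no ties here).
rank(x): 4->2, 14->6, 11->4, 16->8, 13->5, 3->1, 15->7, 8->3
rank(y): 2->2, 6->6, 3->3, 8->8, 5->5, 1->1, 7->7, 4->4
Step 2: d_i = R_x(i) - R_y(i); compute d_i^2.
  (2-2)^2=0, (6-6)^2=0, (4-3)^2=1, (8-8)^2=0, (5-5)^2=0, (1-1)^2=0, (7-7)^2=0, (3-4)^2=1
sum(d^2) = 2.
Step 3: rho = 1 - 6*2 / (8*(8^2 - 1)) = 1 - 12/504 = 0.976190.
Step 4: Under H0, t = rho * sqrt((n-2)/(1-rho^2)) = 11.0235 ~ t(6).
Step 5: Two-sided p-value from the t-distribution with 6 df = 0.000033.
Step 6: alpha = 0.1. reject H0.

rho = 0.9762, p = 0.000033, reject H0 at alpha = 0.1.


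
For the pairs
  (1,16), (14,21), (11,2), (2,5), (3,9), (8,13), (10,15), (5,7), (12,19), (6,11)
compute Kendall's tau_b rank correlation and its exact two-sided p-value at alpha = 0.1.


Step 1: Enumerate the 45 unordered pairs (i,j) with i<j and classify each by sign(x_j-x_i) * sign(y_j-y_i).
  (1,2):dx=+13,dy=+5->C; (1,3):dx=+10,dy=-14->D; (1,4):dx=+1,dy=-11->D; (1,5):dx=+2,dy=-7->D
  (1,6):dx=+7,dy=-3->D; (1,7):dx=+9,dy=-1->D; (1,8):dx=+4,dy=-9->D; (1,9):dx=+11,dy=+3->C
  (1,10):dx=+5,dy=-5->D; (2,3):dx=-3,dy=-19->C; (2,4):dx=-12,dy=-16->C; (2,5):dx=-11,dy=-12->C
  (2,6):dx=-6,dy=-8->C; (2,7):dx=-4,dy=-6->C; (2,8):dx=-9,dy=-14->C; (2,9):dx=-2,dy=-2->C
  (2,10):dx=-8,dy=-10->C; (3,4):dx=-9,dy=+3->D; (3,5):dx=-8,dy=+7->D; (3,6):dx=-3,dy=+11->D
  (3,7):dx=-1,dy=+13->D; (3,8):dx=-6,dy=+5->D; (3,9):dx=+1,dy=+17->C; (3,10):dx=-5,dy=+9->D
  (4,5):dx=+1,dy=+4->C; (4,6):dx=+6,dy=+8->C; (4,7):dx=+8,dy=+10->C; (4,8):dx=+3,dy=+2->C
  (4,9):dx=+10,dy=+14->C; (4,10):dx=+4,dy=+6->C; (5,6):dx=+5,dy=+4->C; (5,7):dx=+7,dy=+6->C
  (5,8):dx=+2,dy=-2->D; (5,9):dx=+9,dy=+10->C; (5,10):dx=+3,dy=+2->C; (6,7):dx=+2,dy=+2->C
  (6,8):dx=-3,dy=-6->C; (6,9):dx=+4,dy=+6->C; (6,10):dx=-2,dy=-2->C; (7,8):dx=-5,dy=-8->C
  (7,9):dx=+2,dy=+4->C; (7,10):dx=-4,dy=-4->C; (8,9):dx=+7,dy=+12->C; (8,10):dx=+1,dy=+4->C
  (9,10):dx=-6,dy=-8->C
Step 2: C = 31, D = 14, total pairs = 45.
Step 3: tau = (C - D)/(n(n-1)/2) = (31 - 14)/45 = 0.377778.
Step 4: Exact two-sided p-value (enumerate n! = 3628800 permutations of y under H0): p = 0.155742.
Step 5: alpha = 0.1. fail to reject H0.

tau_b = 0.3778 (C=31, D=14), p = 0.155742, fail to reject H0.


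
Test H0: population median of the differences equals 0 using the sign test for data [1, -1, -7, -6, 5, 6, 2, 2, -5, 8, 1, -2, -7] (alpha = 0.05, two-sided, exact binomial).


Step 1: Discard zero differences. Original n = 13; n_eff = number of nonzero differences = 13.
Nonzero differences (with sign): +1, -1, -7, -6, +5, +6, +2, +2, -5, +8, +1, -2, -7
Step 2: Count signs: positive = 7, negative = 6.
Step 3: Under H0: P(positive) = 0.5, so the number of positives S ~ Bin(13, 0.5).
Step 4: Two-sided exact p-value = sum of Bin(13,0.5) probabilities at or below the observed probability = 1.000000.
Step 5: alpha = 0.05. fail to reject H0.

n_eff = 13, pos = 7, neg = 6, p = 1.000000, fail to reject H0.


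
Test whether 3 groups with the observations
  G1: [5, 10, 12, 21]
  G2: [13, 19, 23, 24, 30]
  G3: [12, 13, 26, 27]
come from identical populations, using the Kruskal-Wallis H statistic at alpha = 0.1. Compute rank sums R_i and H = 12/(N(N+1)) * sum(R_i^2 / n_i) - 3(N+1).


Step 1: Combine all N = 13 observations and assign midranks.
sorted (value, group, rank): (5,G1,1), (10,G1,2), (12,G1,3.5), (12,G3,3.5), (13,G2,5.5), (13,G3,5.5), (19,G2,7), (21,G1,8), (23,G2,9), (24,G2,10), (26,G3,11), (27,G3,12), (30,G2,13)
Step 2: Sum ranks within each group.
R_1 = 14.5 (n_1 = 4)
R_2 = 44.5 (n_2 = 5)
R_3 = 32 (n_3 = 4)
Step 3: H = 12/(N(N+1)) * sum(R_i^2/n_i) - 3(N+1)
     = 12/(13*14) * (14.5^2/4 + 44.5^2/5 + 32^2/4) - 3*14
     = 0.065934 * 704.612 - 42
     = 4.457967.
Step 4: Ties present; correction factor C = 1 - 12/(13^3 - 13) = 0.994505. Corrected H = 4.457967 / 0.994505 = 4.482597.
Step 5: Under H0, H ~ chi^2(2); p-value = 0.106320.
Step 6: alpha = 0.1. fail to reject H0.

H = 4.4826, df = 2, p = 0.106320, fail to reject H0.


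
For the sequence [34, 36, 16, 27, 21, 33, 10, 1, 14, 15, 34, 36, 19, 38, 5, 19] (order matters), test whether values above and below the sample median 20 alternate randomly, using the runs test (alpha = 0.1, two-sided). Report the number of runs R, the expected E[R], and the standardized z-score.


Step 1: Compute median = 20; label A = above, B = below.
Labels in order: AABAAABBBBAABABB  (n_A = 8, n_B = 8)
Step 2: Count runs R = 8.
Step 3: Under H0 (random ordering), E[R] = 2*n_A*n_B/(n_A+n_B) + 1 = 2*8*8/16 + 1 = 9.0000.
        Var[R] = 2*n_A*n_B*(2*n_A*n_B - n_A - n_B) / ((n_A+n_B)^2 * (n_A+n_B-1)) = 14336/3840 = 3.7333.
        SD[R] = 1.9322.
Step 4: Continuity-corrected z = (R + 0.5 - E[R]) / SD[R] = (8 + 0.5 - 9.0000) / 1.9322 = -0.2588.
Step 5: Two-sided p-value via normal approximation = 2*(1 - Phi(|z|)) = 0.795809.
Step 6: alpha = 0.1. fail to reject H0.

R = 8, z = -0.2588, p = 0.795809, fail to reject H0.


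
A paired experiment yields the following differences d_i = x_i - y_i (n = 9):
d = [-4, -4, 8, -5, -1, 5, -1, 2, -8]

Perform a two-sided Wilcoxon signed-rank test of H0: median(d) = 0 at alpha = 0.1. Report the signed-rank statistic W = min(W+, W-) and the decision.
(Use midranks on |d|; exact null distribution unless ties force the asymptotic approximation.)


Step 1: Drop any zero differences (none here) and take |d_i|.
|d| = [4, 4, 8, 5, 1, 5, 1, 2, 8]
Step 2: Midrank |d_i| (ties get averaged ranks).
ranks: |4|->4.5, |4|->4.5, |8|->8.5, |5|->6.5, |1|->1.5, |5|->6.5, |1|->1.5, |2|->3, |8|->8.5
Step 3: Attach original signs; sum ranks with positive sign and with negative sign.
W+ = 8.5 + 6.5 + 3 = 18
W- = 4.5 + 4.5 + 6.5 + 1.5 + 1.5 + 8.5 = 27
(Check: W+ + W- = 45 should equal n(n+1)/2 = 45.)
Step 4: Test statistic W = min(W+, W-) = 18.
Step 5: Ties in |d|, so use the tie-corrected normal approximation.
        E[W] = n(n+1)/4 = 9*10/4 = 22.5.
        Tie groups: |d|=1 (t=2), |d|=4 (t=2), |d|=5 (t=2), |d|=8 (t=2); sum(t^3 - t) = 24.
        Var[W] = n(n+1)(2n+1)/24 - sum(t^3-t)/48 = 1710/24 - 24/48 = 70.75.
        z = (W - E[W]) / sqrt(Var[W]) = (18 - 22.5) / 8.4113 = -0.5350.
        Two-sided p = 2*Phi(z) = 0.592654.
Step 6: alpha = 0.1. fail to reject H0.

W+ = 18, W- = 27, W = min = 18, p = 0.592654, fail to reject H0.


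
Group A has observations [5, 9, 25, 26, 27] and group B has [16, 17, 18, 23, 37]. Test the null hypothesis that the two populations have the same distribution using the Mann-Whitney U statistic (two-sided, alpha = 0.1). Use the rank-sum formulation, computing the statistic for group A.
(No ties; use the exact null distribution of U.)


Step 1: Combine and sort all 10 observations; assign midranks.
sorted (value, group): (5,X), (9,X), (16,Y), (17,Y), (18,Y), (23,Y), (25,X), (26,X), (27,X), (37,Y)
ranks: 5->1, 9->2, 16->3, 17->4, 18->5, 23->6, 25->7, 26->8, 27->9, 37->10
Step 2: Rank sum for X: R1 = 1 + 2 + 7 + 8 + 9 = 27.
Step 3: U_X = R1 - n1(n1+1)/2 = 27 - 5*6/2 = 27 - 15 = 12.
       U_Y = n1*n2 - U_X = 25 - 12 = 13.
Step 4: No ties, so the exact null distribution of U (based on enumerating the C(10,5) = 252 equally likely rank assignments) gives the two-sided p-value.
Step 5: p-value = 1.000000; compare to alpha = 0.1. fail to reject H0.

U_X = 12, p = 1.000000, fail to reject H0 at alpha = 0.1.


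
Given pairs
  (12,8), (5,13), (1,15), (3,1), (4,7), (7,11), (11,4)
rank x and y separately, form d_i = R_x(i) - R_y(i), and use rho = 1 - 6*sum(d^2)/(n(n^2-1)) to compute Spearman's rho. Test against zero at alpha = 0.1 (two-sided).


Step 1: Rank x and y separately (midranks; no ties here).
rank(x): 12->7, 5->4, 1->1, 3->2, 4->3, 7->5, 11->6
rank(y): 8->4, 13->6, 15->7, 1->1, 7->3, 11->5, 4->2
Step 2: d_i = R_x(i) - R_y(i); compute d_i^2.
  (7-4)^2=9, (4-6)^2=4, (1-7)^2=36, (2-1)^2=1, (3-3)^2=0, (5-5)^2=0, (6-2)^2=16
sum(d^2) = 66.
Step 3: rho = 1 - 6*66 / (7*(7^2 - 1)) = 1 - 396/336 = -0.178571.
Step 4: Under H0, t = rho * sqrt((n-2)/(1-rho^2)) = -0.4058 ~ t(5).
Step 5: Two-sided p-value from the t-distribution with 5 df = 0.701658.
Step 6: alpha = 0.1. fail to reject H0.

rho = -0.1786, p = 0.701658, fail to reject H0 at alpha = 0.1.


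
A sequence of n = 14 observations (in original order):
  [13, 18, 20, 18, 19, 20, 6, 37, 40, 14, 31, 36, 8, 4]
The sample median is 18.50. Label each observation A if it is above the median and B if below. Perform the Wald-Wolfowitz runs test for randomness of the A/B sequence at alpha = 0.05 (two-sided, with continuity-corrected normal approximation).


Step 1: Compute median = 18.50; label A = above, B = below.
Labels in order: BBABAABAABAABB  (n_A = 7, n_B = 7)
Step 2: Count runs R = 9.
Step 3: Under H0 (random ordering), E[R] = 2*n_A*n_B/(n_A+n_B) + 1 = 2*7*7/14 + 1 = 8.0000.
        Var[R] = 2*n_A*n_B*(2*n_A*n_B - n_A - n_B) / ((n_A+n_B)^2 * (n_A+n_B-1)) = 8232/2548 = 3.2308.
        SD[R] = 1.7974.
Step 4: Continuity-corrected z = (R - 0.5 - E[R]) / SD[R] = (9 - 0.5 - 8.0000) / 1.7974 = 0.2782.
Step 5: Two-sided p-value via normal approximation = 2*(1 - Phi(|z|)) = 0.780879.
Step 6: alpha = 0.05. fail to reject H0.

R = 9, z = 0.2782, p = 0.780879, fail to reject H0.


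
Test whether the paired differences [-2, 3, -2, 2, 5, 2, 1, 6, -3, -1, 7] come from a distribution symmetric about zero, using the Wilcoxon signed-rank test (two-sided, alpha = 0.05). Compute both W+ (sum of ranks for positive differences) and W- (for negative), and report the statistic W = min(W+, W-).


Step 1: Drop any zero differences (none here) and take |d_i|.
|d| = [2, 3, 2, 2, 5, 2, 1, 6, 3, 1, 7]
Step 2: Midrank |d_i| (ties get averaged ranks).
ranks: |2|->4.5, |3|->7.5, |2|->4.5, |2|->4.5, |5|->9, |2|->4.5, |1|->1.5, |6|->10, |3|->7.5, |1|->1.5, |7|->11
Step 3: Attach original signs; sum ranks with positive sign and with negative sign.
W+ = 7.5 + 4.5 + 9 + 4.5 + 1.5 + 10 + 11 = 48
W- = 4.5 + 4.5 + 7.5 + 1.5 = 18
(Check: W+ + W- = 66 should equal n(n+1)/2 = 66.)
Step 4: Test statistic W = min(W+, W-) = 18.
Step 5: Ties in |d|, so use the tie-corrected normal approximation.
        E[W] = n(n+1)/4 = 11*12/4 = 33.
        Tie groups: |d|=1 (t=2), |d|=2 (t=4), |d|=3 (t=2); sum(t^3 - t) = 72.
        Var[W] = n(n+1)(2n+1)/24 - sum(t^3-t)/48 = 3036/24 - 72/48 = 125.
        z = (W - E[W]) / sqrt(Var[W]) = (18 - 33) / 11.1803 = -1.3416.
        Two-sided p = 2*Phi(z) = 0.179712.
Step 6: alpha = 0.05. fail to reject H0.

W+ = 48, W- = 18, W = min = 18, p = 0.179712, fail to reject H0.


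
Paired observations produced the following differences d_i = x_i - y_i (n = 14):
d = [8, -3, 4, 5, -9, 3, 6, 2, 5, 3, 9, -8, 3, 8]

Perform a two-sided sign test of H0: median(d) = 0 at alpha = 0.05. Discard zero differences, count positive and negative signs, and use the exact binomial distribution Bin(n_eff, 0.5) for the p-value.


Step 1: Discard zero differences. Original n = 14; n_eff = number of nonzero differences = 14.
Nonzero differences (with sign): +8, -3, +4, +5, -9, +3, +6, +2, +5, +3, +9, -8, +3, +8
Step 2: Count signs: positive = 11, negative = 3.
Step 3: Under H0: P(positive) = 0.5, so the number of positives S ~ Bin(14, 0.5).
Step 4: Two-sided exact p-value = sum of Bin(14,0.5) probabilities at or below the observed probability = 0.057373.
Step 5: alpha = 0.05. fail to reject H0.

n_eff = 14, pos = 11, neg = 3, p = 0.057373, fail to reject H0.


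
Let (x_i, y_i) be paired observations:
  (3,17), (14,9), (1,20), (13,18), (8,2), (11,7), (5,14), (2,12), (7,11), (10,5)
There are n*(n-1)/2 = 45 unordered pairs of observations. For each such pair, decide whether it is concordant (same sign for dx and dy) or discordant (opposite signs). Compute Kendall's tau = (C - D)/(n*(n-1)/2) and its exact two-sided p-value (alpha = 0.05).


Step 1: Enumerate the 45 unordered pairs (i,j) with i<j and classify each by sign(x_j-x_i) * sign(y_j-y_i).
  (1,2):dx=+11,dy=-8->D; (1,3):dx=-2,dy=+3->D; (1,4):dx=+10,dy=+1->C; (1,5):dx=+5,dy=-15->D
  (1,6):dx=+8,dy=-10->D; (1,7):dx=+2,dy=-3->D; (1,8):dx=-1,dy=-5->C; (1,9):dx=+4,dy=-6->D
  (1,10):dx=+7,dy=-12->D; (2,3):dx=-13,dy=+11->D; (2,4):dx=-1,dy=+9->D; (2,5):dx=-6,dy=-7->C
  (2,6):dx=-3,dy=-2->C; (2,7):dx=-9,dy=+5->D; (2,8):dx=-12,dy=+3->D; (2,9):dx=-7,dy=+2->D
  (2,10):dx=-4,dy=-4->C; (3,4):dx=+12,dy=-2->D; (3,5):dx=+7,dy=-18->D; (3,6):dx=+10,dy=-13->D
  (3,7):dx=+4,dy=-6->D; (3,8):dx=+1,dy=-8->D; (3,9):dx=+6,dy=-9->D; (3,10):dx=+9,dy=-15->D
  (4,5):dx=-5,dy=-16->C; (4,6):dx=-2,dy=-11->C; (4,7):dx=-8,dy=-4->C; (4,8):dx=-11,dy=-6->C
  (4,9):dx=-6,dy=-7->C; (4,10):dx=-3,dy=-13->C; (5,6):dx=+3,dy=+5->C; (5,7):dx=-3,dy=+12->D
  (5,8):dx=-6,dy=+10->D; (5,9):dx=-1,dy=+9->D; (5,10):dx=+2,dy=+3->C; (6,7):dx=-6,dy=+7->D
  (6,8):dx=-9,dy=+5->D; (6,9):dx=-4,dy=+4->D; (6,10):dx=-1,dy=-2->C; (7,8):dx=-3,dy=-2->C
  (7,9):dx=+2,dy=-3->D; (7,10):dx=+5,dy=-9->D; (8,9):dx=+5,dy=-1->D; (8,10):dx=+8,dy=-7->D
  (9,10):dx=+3,dy=-6->D
Step 2: C = 15, D = 30, total pairs = 45.
Step 3: tau = (C - D)/(n(n-1)/2) = (15 - 30)/45 = -0.333333.
Step 4: Exact two-sided p-value (enumerate n! = 3628800 permutations of y under H0): p = 0.216373.
Step 5: alpha = 0.05. fail to reject H0.

tau_b = -0.3333 (C=15, D=30), p = 0.216373, fail to reject H0.


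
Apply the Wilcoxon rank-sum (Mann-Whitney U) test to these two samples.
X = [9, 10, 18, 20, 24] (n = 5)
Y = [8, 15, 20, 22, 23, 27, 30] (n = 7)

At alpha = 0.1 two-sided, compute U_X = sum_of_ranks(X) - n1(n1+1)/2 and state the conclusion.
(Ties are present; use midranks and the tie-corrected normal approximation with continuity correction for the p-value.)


Step 1: Combine and sort all 12 observations; assign midranks.
sorted (value, group): (8,Y), (9,X), (10,X), (15,Y), (18,X), (20,X), (20,Y), (22,Y), (23,Y), (24,X), (27,Y), (30,Y)
ranks: 8->1, 9->2, 10->3, 15->4, 18->5, 20->6.5, 20->6.5, 22->8, 23->9, 24->10, 27->11, 30->12
Step 2: Rank sum for X: R1 = 2 + 3 + 5 + 6.5 + 10 = 26.5.
Step 3: U_X = R1 - n1(n1+1)/2 = 26.5 - 5*6/2 = 26.5 - 15 = 11.5.
       U_Y = n1*n2 - U_X = 35 - 11.5 = 23.5.
Step 4: Ties are present, so use the tie-corrected normal approximation (with continuity correction) for the p-value.
Step 5: p-value = 0.370914; compare to alpha = 0.1. fail to reject H0.

U_X = 11.5, p = 0.370914, fail to reject H0 at alpha = 0.1.


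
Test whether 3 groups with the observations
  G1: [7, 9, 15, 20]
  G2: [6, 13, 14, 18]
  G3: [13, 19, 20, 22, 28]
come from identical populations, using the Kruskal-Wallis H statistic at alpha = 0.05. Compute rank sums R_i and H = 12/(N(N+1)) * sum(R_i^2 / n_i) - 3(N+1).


Step 1: Combine all N = 13 observations and assign midranks.
sorted (value, group, rank): (6,G2,1), (7,G1,2), (9,G1,3), (13,G2,4.5), (13,G3,4.5), (14,G2,6), (15,G1,7), (18,G2,8), (19,G3,9), (20,G1,10.5), (20,G3,10.5), (22,G3,12), (28,G3,13)
Step 2: Sum ranks within each group.
R_1 = 22.5 (n_1 = 4)
R_2 = 19.5 (n_2 = 4)
R_3 = 49 (n_3 = 5)
Step 3: H = 12/(N(N+1)) * sum(R_i^2/n_i) - 3(N+1)
     = 12/(13*14) * (22.5^2/4 + 19.5^2/4 + 49^2/5) - 3*14
     = 0.065934 * 701.825 - 42
     = 4.274176.
Step 4: Ties present; correction factor C = 1 - 12/(13^3 - 13) = 0.994505. Corrected H = 4.274176 / 0.994505 = 4.297790.
Step 5: Under H0, H ~ chi^2(2); p-value = 0.116613.
Step 6: alpha = 0.05. fail to reject H0.

H = 4.2978, df = 2, p = 0.116613, fail to reject H0.


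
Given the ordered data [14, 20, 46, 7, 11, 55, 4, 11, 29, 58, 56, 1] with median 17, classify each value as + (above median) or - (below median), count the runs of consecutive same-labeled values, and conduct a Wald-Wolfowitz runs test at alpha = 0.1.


Step 1: Compute median = 17; label A = above, B = below.
Labels in order: BAABBABBAAAB  (n_A = 6, n_B = 6)
Step 2: Count runs R = 7.
Step 3: Under H0 (random ordering), E[R] = 2*n_A*n_B/(n_A+n_B) + 1 = 2*6*6/12 + 1 = 7.0000.
        Var[R] = 2*n_A*n_B*(2*n_A*n_B - n_A - n_B) / ((n_A+n_B)^2 * (n_A+n_B-1)) = 4320/1584 = 2.7273.
        SD[R] = 1.6514.
Step 4: R = E[R], so z = 0 with no continuity correction.
Step 5: Two-sided p-value via normal approximation = 2*(1 - Phi(|z|)) = 1.000000.
Step 6: alpha = 0.1. fail to reject H0.

R = 7, z = 0.0000, p = 1.000000, fail to reject H0.


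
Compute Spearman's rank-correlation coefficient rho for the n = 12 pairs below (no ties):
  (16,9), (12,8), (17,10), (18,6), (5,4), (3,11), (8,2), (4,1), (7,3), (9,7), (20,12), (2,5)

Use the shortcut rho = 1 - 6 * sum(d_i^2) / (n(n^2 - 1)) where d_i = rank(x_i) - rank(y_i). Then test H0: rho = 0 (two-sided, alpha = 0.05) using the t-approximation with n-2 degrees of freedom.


Step 1: Rank x and y separately (midranks; no ties here).
rank(x): 16->9, 12->8, 17->10, 18->11, 5->4, 3->2, 8->6, 4->3, 7->5, 9->7, 20->12, 2->1
rank(y): 9->9, 8->8, 10->10, 6->6, 4->4, 11->11, 2->2, 1->1, 3->3, 7->7, 12->12, 5->5
Step 2: d_i = R_x(i) - R_y(i); compute d_i^2.
  (9-9)^2=0, (8-8)^2=0, (10-10)^2=0, (11-6)^2=25, (4-4)^2=0, (2-11)^2=81, (6-2)^2=16, (3-1)^2=4, (5-3)^2=4, (7-7)^2=0, (12-12)^2=0, (1-5)^2=16
sum(d^2) = 146.
Step 3: rho = 1 - 6*146 / (12*(12^2 - 1)) = 1 - 876/1716 = 0.489510.
Step 4: Under H0, t = rho * sqrt((n-2)/(1-rho^2)) = 1.7752 ~ t(10).
Step 5: Two-sided p-value from the t-distribution with 10 df = 0.106252.
Step 6: alpha = 0.05. fail to reject H0.

rho = 0.4895, p = 0.106252, fail to reject H0 at alpha = 0.05.


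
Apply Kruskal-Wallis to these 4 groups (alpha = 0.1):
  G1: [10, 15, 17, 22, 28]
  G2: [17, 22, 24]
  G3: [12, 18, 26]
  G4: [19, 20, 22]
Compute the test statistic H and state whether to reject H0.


Step 1: Combine all N = 14 observations and assign midranks.
sorted (value, group, rank): (10,G1,1), (12,G3,2), (15,G1,3), (17,G1,4.5), (17,G2,4.5), (18,G3,6), (19,G4,7), (20,G4,8), (22,G1,10), (22,G2,10), (22,G4,10), (24,G2,12), (26,G3,13), (28,G1,14)
Step 2: Sum ranks within each group.
R_1 = 32.5 (n_1 = 5)
R_2 = 26.5 (n_2 = 3)
R_3 = 21 (n_3 = 3)
R_4 = 25 (n_4 = 3)
Step 3: H = 12/(N(N+1)) * sum(R_i^2/n_i) - 3(N+1)
     = 12/(14*15) * (32.5^2/5 + 26.5^2/3 + 21^2/3 + 25^2/3) - 3*15
     = 0.057143 * 800.667 - 45
     = 0.752381.
Step 4: Ties present; correction factor C = 1 - 30/(14^3 - 14) = 0.989011. Corrected H = 0.752381 / 0.989011 = 0.760741.
Step 5: Under H0, H ~ chi^2(3); p-value = 0.858832.
Step 6: alpha = 0.1. fail to reject H0.

H = 0.7607, df = 3, p = 0.858832, fail to reject H0.


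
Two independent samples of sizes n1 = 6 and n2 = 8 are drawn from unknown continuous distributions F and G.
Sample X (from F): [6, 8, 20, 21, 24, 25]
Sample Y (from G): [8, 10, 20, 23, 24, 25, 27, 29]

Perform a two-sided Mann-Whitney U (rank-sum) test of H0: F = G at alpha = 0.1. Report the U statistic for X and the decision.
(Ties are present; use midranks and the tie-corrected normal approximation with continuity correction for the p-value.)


Step 1: Combine and sort all 14 observations; assign midranks.
sorted (value, group): (6,X), (8,X), (8,Y), (10,Y), (20,X), (20,Y), (21,X), (23,Y), (24,X), (24,Y), (25,X), (25,Y), (27,Y), (29,Y)
ranks: 6->1, 8->2.5, 8->2.5, 10->4, 20->5.5, 20->5.5, 21->7, 23->8, 24->9.5, 24->9.5, 25->11.5, 25->11.5, 27->13, 29->14
Step 2: Rank sum for X: R1 = 1 + 2.5 + 5.5 + 7 + 9.5 + 11.5 = 37.
Step 3: U_X = R1 - n1(n1+1)/2 = 37 - 6*7/2 = 37 - 21 = 16.
       U_Y = n1*n2 - U_X = 48 - 16 = 32.
Step 4: Ties are present, so use the tie-corrected normal approximation (with continuity correction) for the p-value.
Step 5: p-value = 0.330787; compare to alpha = 0.1. fail to reject H0.

U_X = 16, p = 0.330787, fail to reject H0 at alpha = 0.1.


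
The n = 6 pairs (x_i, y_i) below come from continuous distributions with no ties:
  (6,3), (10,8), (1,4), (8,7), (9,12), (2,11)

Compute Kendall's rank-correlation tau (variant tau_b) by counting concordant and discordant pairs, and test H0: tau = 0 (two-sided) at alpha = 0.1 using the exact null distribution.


Step 1: Enumerate the 15 unordered pairs (i,j) with i<j and classify each by sign(x_j-x_i) * sign(y_j-y_i).
  (1,2):dx=+4,dy=+5->C; (1,3):dx=-5,dy=+1->D; (1,4):dx=+2,dy=+4->C; (1,5):dx=+3,dy=+9->C
  (1,6):dx=-4,dy=+8->D; (2,3):dx=-9,dy=-4->C; (2,4):dx=-2,dy=-1->C; (2,5):dx=-1,dy=+4->D
  (2,6):dx=-8,dy=+3->D; (3,4):dx=+7,dy=+3->C; (3,5):dx=+8,dy=+8->C; (3,6):dx=+1,dy=+7->C
  (4,5):dx=+1,dy=+5->C; (4,6):dx=-6,dy=+4->D; (5,6):dx=-7,dy=-1->C
Step 2: C = 10, D = 5, total pairs = 15.
Step 3: tau = (C - D)/(n(n-1)/2) = (10 - 5)/15 = 0.333333.
Step 4: Exact two-sided p-value (enumerate n! = 720 permutations of y under H0): p = 0.469444.
Step 5: alpha = 0.1. fail to reject H0.

tau_b = 0.3333 (C=10, D=5), p = 0.469444, fail to reject H0.


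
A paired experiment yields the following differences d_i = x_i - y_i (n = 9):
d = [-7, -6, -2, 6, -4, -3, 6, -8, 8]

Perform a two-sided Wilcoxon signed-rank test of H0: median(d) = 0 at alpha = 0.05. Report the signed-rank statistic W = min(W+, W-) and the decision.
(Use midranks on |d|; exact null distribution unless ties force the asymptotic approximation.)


Step 1: Drop any zero differences (none here) and take |d_i|.
|d| = [7, 6, 2, 6, 4, 3, 6, 8, 8]
Step 2: Midrank |d_i| (ties get averaged ranks).
ranks: |7|->7, |6|->5, |2|->1, |6|->5, |4|->3, |3|->2, |6|->5, |8|->8.5, |8|->8.5
Step 3: Attach original signs; sum ranks with positive sign and with negative sign.
W+ = 5 + 5 + 8.5 = 18.5
W- = 7 + 5 + 1 + 3 + 2 + 8.5 = 26.5
(Check: W+ + W- = 45 should equal n(n+1)/2 = 45.)
Step 4: Test statistic W = min(W+, W-) = 18.5.
Step 5: Ties in |d|, so use the tie-corrected normal approximation.
        E[W] = n(n+1)/4 = 9*10/4 = 22.5.
        Tie groups: |d|=6 (t=3), |d|=8 (t=2); sum(t^3 - t) = 30.
        Var[W] = n(n+1)(2n+1)/24 - sum(t^3-t)/48 = 1710/24 - 30/48 = 70.625.
        z = (W - E[W]) / sqrt(Var[W]) = (18.5 - 22.5) / 8.4039 = -0.4760.
        Two-sided p = 2*Phi(z) = 0.634095.
Step 6: alpha = 0.05. fail to reject H0.

W+ = 18.5, W- = 26.5, W = min = 18.5, p = 0.634095, fail to reject H0.


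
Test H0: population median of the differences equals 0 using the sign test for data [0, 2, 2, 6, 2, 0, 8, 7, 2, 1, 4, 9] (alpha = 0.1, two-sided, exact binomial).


Step 1: Discard zero differences. Original n = 12; n_eff = number of nonzero differences = 10.
Nonzero differences (with sign): +2, +2, +6, +2, +8, +7, +2, +1, +4, +9
Step 2: Count signs: positive = 10, negative = 0.
Step 3: Under H0: P(positive) = 0.5, so the number of positives S ~ Bin(10, 0.5).
Step 4: Two-sided exact p-value = sum of Bin(10,0.5) probabilities at or below the observed probability = 0.001953.
Step 5: alpha = 0.1. reject H0.

n_eff = 10, pos = 10, neg = 0, p = 0.001953, reject H0.


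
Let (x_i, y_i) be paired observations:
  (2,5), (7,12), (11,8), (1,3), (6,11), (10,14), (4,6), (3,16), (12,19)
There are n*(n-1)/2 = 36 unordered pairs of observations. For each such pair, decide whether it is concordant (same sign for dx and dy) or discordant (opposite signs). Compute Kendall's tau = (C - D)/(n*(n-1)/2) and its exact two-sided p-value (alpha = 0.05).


Step 1: Enumerate the 36 unordered pairs (i,j) with i<j and classify each by sign(x_j-x_i) * sign(y_j-y_i).
  (1,2):dx=+5,dy=+7->C; (1,3):dx=+9,dy=+3->C; (1,4):dx=-1,dy=-2->C; (1,5):dx=+4,dy=+6->C
  (1,6):dx=+8,dy=+9->C; (1,7):dx=+2,dy=+1->C; (1,8):dx=+1,dy=+11->C; (1,9):dx=+10,dy=+14->C
  (2,3):dx=+4,dy=-4->D; (2,4):dx=-6,dy=-9->C; (2,5):dx=-1,dy=-1->C; (2,6):dx=+3,dy=+2->C
  (2,7):dx=-3,dy=-6->C; (2,8):dx=-4,dy=+4->D; (2,9):dx=+5,dy=+7->C; (3,4):dx=-10,dy=-5->C
  (3,5):dx=-5,dy=+3->D; (3,6):dx=-1,dy=+6->D; (3,7):dx=-7,dy=-2->C; (3,8):dx=-8,dy=+8->D
  (3,9):dx=+1,dy=+11->C; (4,5):dx=+5,dy=+8->C; (4,6):dx=+9,dy=+11->C; (4,7):dx=+3,dy=+3->C
  (4,8):dx=+2,dy=+13->C; (4,9):dx=+11,dy=+16->C; (5,6):dx=+4,dy=+3->C; (5,7):dx=-2,dy=-5->C
  (5,8):dx=-3,dy=+5->D; (5,9):dx=+6,dy=+8->C; (6,7):dx=-6,dy=-8->C; (6,8):dx=-7,dy=+2->D
  (6,9):dx=+2,dy=+5->C; (7,8):dx=-1,dy=+10->D; (7,9):dx=+8,dy=+13->C; (8,9):dx=+9,dy=+3->C
Step 2: C = 28, D = 8, total pairs = 36.
Step 3: tau = (C - D)/(n(n-1)/2) = (28 - 8)/36 = 0.555556.
Step 4: Exact two-sided p-value (enumerate n! = 362880 permutations of y under H0): p = 0.044615.
Step 5: alpha = 0.05. reject H0.

tau_b = 0.5556 (C=28, D=8), p = 0.044615, reject H0.
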